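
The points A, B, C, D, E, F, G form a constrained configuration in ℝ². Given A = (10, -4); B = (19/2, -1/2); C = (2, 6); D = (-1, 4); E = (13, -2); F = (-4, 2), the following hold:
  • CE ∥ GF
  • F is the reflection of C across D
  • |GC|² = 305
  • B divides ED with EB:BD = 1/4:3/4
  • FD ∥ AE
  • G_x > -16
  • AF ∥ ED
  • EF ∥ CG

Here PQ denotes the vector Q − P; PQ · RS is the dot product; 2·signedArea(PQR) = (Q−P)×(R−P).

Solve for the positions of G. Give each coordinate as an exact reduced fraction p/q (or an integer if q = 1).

1. G_x = -15  [CE ∥ GF ∩ EF ∥ CG]
2. G_y = 10  [CE ∥ GF ∩ EF ∥ CG]
   → G = (-15, 10)

G = (-15, 10)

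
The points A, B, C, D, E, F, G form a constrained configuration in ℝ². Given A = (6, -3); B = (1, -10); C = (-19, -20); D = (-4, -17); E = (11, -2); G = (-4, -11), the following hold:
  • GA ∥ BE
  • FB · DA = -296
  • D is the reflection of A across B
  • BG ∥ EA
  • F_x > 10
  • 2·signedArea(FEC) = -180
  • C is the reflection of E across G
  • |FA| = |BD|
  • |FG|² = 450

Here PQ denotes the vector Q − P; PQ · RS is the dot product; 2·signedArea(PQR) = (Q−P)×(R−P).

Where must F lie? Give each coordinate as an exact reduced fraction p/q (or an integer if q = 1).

F = (11, 4)

1. F_x = 11  [FB · DA = -296 ∩ 2·signedArea(FEC) = -180]
2. F_y = 4  [FB · DA = -296 ∩ 2·signedArea(FEC) = -180]
   → F = (11, 4)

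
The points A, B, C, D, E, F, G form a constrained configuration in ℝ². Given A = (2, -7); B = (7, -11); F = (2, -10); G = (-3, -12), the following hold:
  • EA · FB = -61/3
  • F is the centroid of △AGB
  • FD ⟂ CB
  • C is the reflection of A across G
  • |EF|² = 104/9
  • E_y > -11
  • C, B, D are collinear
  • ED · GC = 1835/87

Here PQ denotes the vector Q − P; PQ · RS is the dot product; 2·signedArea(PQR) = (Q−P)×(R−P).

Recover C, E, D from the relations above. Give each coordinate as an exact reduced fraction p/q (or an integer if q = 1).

1. C_x = -8  [C is the reflection of A across G]
2. C_y = -17  [C is the reflection of A across G]
   → C = (-8, -17)
3. E_x = 16/3  [line -5·x + 1·y + 112/3 = 0 ∩ |EF|² = 104/9]
4. E_y = -32/3  [line -5·x + 1·y + 112/3 = 0 ∩ |EF|² = 104/9]
   → E = (16/3, -32/3)
5. D_x = 88/29  [C, B, D are collinear ∩ FD ⟂ CB]
6. D_y = -365/29  [C, B, D are collinear ∩ FD ⟂ CB]
   → D = (88/29, -365/29)

C = (-8, -17)
D = (88/29, -365/29)
E = (16/3, -32/3)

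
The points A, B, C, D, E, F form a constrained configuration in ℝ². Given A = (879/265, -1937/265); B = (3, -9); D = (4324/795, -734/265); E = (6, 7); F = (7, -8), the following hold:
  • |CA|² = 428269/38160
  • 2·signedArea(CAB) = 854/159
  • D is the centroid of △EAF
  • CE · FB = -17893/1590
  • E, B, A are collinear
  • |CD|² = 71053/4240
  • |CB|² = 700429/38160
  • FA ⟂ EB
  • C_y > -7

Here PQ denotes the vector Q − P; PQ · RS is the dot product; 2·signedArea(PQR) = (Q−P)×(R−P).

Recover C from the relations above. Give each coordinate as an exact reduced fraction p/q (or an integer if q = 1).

1. C_x = 21019/3180  [2·signedArea(CAB) = 854/159 ∩ CE · FB = -17893/1590]
2. C_y = -3547/530  [2·signedArea(CAB) = 854/159 ∩ CE · FB = -17893/1590]
   → C = (21019/3180, -3547/530)

C = (21019/3180, -3547/530)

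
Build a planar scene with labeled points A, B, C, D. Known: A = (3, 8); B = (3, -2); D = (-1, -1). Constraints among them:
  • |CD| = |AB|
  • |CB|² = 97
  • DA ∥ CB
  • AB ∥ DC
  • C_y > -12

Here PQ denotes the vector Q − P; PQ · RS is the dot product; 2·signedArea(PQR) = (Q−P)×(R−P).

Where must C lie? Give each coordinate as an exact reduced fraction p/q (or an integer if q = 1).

1. C_x = -1  [DA ∥ CB ∩ AB ∥ DC]
2. C_y = -11  [DA ∥ CB ∩ AB ∥ DC]
   → C = (-1, -11)

C = (-1, -11)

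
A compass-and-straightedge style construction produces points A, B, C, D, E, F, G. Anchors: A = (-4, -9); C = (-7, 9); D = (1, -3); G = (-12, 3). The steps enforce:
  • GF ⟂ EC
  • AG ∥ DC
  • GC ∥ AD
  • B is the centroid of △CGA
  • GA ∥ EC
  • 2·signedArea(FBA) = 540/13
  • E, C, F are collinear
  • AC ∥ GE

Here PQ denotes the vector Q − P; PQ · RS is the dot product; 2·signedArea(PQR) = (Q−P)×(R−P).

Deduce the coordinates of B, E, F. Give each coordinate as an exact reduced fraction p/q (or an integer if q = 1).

B = (-23/3, 1)
E = (-15, 21)
F = (-75/13, 93/13)

1. B_x = -23/3  [B is the centroid of △CGA]
2. B_y = 1  [B is the centroid of △CGA]
   → B = (-23/3, 1)
3. E_x = -15  [GA ∥ EC ∩ AC ∥ GE]
4. E_y = 21  [GA ∥ EC ∩ AC ∥ GE]
   → E = (-15, 21)
5. F_x = -75/13  [E, C, F are collinear ∩ GF ⟂ EC]
6. F_y = 93/13  [E, C, F are collinear ∩ GF ⟂ EC]
   → F = (-75/13, 93/13)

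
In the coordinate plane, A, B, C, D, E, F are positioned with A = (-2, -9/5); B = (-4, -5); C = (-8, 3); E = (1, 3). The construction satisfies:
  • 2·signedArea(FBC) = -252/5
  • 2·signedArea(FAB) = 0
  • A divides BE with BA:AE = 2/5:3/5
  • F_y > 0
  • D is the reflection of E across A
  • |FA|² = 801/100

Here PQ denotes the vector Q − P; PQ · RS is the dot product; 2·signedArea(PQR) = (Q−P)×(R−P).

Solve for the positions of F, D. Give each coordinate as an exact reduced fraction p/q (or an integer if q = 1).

1. F_x = -1/2  [2·signedArea(FAB) = 0 ∩ 2·signedArea(FBC) = -252/5]
2. F_y = 3/5  [2·signedArea(FAB) = 0 ∩ 2·signedArea(FBC) = -252/5]
   → F = (-1/2, 3/5)
3. D_x = -5  [D is the reflection of E across A]
4. D_y = -33/5  [D is the reflection of E across A]
   → D = (-5, -33/5)

D = (-5, -33/5)
F = (-1/2, 3/5)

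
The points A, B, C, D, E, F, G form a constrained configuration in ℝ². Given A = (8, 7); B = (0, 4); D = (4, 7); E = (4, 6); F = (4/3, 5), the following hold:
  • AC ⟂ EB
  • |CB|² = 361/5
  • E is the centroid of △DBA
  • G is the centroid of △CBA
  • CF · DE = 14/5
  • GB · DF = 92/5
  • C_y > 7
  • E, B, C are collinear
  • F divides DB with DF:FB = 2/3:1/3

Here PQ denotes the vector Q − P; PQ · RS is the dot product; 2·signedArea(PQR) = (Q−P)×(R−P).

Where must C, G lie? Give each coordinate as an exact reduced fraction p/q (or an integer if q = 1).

C = (38/5, 39/5)
G = (26/5, 94/15)

1. C_x = 38/5  [E, B, C are collinear ∩ AC ⟂ EB]
2. C_y = 39/5  [E, B, C are collinear ∩ AC ⟂ EB]
   → C = (38/5, 39/5)
3. G_x = 26/5  [G is the centroid of △CBA]
4. G_y = 94/15  [G is the centroid of △CBA]
   → G = (26/5, 94/15)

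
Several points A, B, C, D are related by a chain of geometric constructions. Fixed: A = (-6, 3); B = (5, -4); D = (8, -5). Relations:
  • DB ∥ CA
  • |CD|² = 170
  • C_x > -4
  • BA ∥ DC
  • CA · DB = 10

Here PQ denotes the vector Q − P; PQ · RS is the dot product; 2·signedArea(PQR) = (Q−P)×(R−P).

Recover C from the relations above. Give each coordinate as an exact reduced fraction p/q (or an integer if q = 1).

1. C_x = -3  [DB ∥ CA ∩ BA ∥ DC]
2. C_y = 2  [DB ∥ CA ∩ BA ∥ DC]
   → C = (-3, 2)

C = (-3, 2)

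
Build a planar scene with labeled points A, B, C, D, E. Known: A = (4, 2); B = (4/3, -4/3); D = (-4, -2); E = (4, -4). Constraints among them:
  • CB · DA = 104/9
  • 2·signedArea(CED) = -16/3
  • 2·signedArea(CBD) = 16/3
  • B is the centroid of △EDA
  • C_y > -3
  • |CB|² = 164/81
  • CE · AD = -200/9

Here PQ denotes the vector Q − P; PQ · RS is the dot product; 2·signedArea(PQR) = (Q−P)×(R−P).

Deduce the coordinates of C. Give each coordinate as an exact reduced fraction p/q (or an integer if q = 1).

C = (4/9, -22/9)

1. C_x = 4/9  [2·signedArea(CBD) = 16/3 ∩ 2·signedArea(CED) = -16/3]
2. C_y = -22/9  [2·signedArea(CBD) = 16/3 ∩ 2·signedArea(CED) = -16/3]
   → C = (4/9, -22/9)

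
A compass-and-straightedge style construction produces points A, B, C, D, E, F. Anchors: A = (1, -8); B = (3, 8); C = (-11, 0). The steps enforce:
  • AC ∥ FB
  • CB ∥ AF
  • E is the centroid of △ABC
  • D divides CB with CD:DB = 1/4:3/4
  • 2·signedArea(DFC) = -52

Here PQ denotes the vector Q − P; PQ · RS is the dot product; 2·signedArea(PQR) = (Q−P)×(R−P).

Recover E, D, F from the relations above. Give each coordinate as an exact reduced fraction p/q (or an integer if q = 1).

1. E_x = -7/3  [E is the centroid of △ABC]
2. E_y = 0  [E is the centroid of △ABC]
   → E = (-7/3, 0)
3. D_x = -15/2  [D divides CB with CD:DB = 1/4:3/4]
4. D_y = 2  [D divides CB with CD:DB = 1/4:3/4]
   → D = (-15/2, 2)
5. F_x = 15  [AC ∥ FB ∩ CB ∥ AF]
6. F_y = 0  [AC ∥ FB ∩ CB ∥ AF]
   → F = (15, 0)

D = (-15/2, 2)
E = (-7/3, 0)
F = (15, 0)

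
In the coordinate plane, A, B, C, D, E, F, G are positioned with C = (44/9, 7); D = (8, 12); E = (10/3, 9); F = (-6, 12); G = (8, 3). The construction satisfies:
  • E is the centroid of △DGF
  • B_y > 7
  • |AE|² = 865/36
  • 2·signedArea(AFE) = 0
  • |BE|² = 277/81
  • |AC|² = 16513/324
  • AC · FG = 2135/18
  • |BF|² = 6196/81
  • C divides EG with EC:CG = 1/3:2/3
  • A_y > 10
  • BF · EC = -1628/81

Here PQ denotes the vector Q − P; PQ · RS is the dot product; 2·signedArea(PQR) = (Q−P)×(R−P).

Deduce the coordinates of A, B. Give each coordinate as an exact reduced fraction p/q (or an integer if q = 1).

1. A_x = -4/3  [2·signedArea(AFE) = 0 ∩ AC · FG = 2135/18]
2. A_y = 21/2  [2·signedArea(AFE) = 0 ∩ AC · FG = 2135/18]
   → A = (-4/3, 21/2)
3. B_x = 16/9  [line -14/9·x + 2·y + -1072/81 = 0 ∩ |BF|² = 6196/81]
4. B_y = 8  [line -14/9·x + 2·y + -1072/81 = 0 ∩ |BF|² = 6196/81]
   → B = (16/9, 8)

A = (-4/3, 21/2)
B = (16/9, 8)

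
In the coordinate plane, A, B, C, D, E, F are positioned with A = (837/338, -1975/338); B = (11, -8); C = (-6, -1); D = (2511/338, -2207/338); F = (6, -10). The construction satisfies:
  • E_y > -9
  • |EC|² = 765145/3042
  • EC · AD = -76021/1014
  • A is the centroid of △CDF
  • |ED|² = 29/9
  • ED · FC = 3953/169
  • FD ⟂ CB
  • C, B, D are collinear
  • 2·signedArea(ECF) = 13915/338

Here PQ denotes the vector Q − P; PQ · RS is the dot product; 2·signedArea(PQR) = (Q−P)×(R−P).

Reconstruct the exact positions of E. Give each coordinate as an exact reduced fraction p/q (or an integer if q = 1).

1. E_x = 8257/1014  [ED · FC = 3953/169 ∩ EC · AD = -76021/1014]
2. E_y = -8291/1014  [ED · FC = 3953/169 ∩ EC · AD = -76021/1014]
   → E = (8257/1014, -8291/1014)

E = (8257/1014, -8291/1014)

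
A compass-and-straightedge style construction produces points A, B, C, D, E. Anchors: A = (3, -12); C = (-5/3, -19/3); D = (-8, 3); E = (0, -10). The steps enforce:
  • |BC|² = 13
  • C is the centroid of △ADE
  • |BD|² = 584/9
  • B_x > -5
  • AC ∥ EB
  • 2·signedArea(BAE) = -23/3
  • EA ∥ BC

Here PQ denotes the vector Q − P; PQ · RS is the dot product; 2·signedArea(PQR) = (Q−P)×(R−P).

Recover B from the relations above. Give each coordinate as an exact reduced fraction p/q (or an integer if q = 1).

B = (-14/3, -13/3)

1. B_x = -14/3  [EA ∥ BC ∩ AC ∥ EB]
2. B_y = -13/3  [EA ∥ BC ∩ AC ∥ EB]
   → B = (-14/3, -13/3)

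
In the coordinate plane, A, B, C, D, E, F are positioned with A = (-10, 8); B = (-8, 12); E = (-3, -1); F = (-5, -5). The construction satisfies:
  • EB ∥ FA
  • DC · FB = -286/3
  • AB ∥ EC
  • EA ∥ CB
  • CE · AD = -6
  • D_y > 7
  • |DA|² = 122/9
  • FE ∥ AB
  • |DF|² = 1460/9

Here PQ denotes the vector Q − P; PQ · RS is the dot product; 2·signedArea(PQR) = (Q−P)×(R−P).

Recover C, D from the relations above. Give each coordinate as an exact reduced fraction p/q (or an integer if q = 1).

C = (-1, 3)
D = (-19/3, 23/3)

1. C_x = -1  [EA ∥ CB ∩ AB ∥ EC]
2. C_y = 3  [EA ∥ CB ∩ AB ∥ EC]
   → C = (-1, 3)
3. D_x = -19/3  [DC · FB = -286/3 ∩ CE · AD = -6]
4. D_y = 23/3  [DC · FB = -286/3 ∩ CE · AD = -6]
   → D = (-19/3, 23/3)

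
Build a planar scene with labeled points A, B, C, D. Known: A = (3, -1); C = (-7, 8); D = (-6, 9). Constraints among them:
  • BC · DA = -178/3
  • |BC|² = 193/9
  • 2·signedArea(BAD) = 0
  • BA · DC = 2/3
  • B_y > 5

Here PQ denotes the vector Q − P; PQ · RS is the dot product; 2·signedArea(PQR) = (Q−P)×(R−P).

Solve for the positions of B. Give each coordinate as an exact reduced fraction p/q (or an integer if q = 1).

B = (-3, 17/3)

1. B_x = -3  [2·signedArea(BAD) = 0 ∩ BC · DA = -178/3]
2. B_y = 17/3  [2·signedArea(BAD) = 0 ∩ BC · DA = -178/3]
   → B = (-3, 17/3)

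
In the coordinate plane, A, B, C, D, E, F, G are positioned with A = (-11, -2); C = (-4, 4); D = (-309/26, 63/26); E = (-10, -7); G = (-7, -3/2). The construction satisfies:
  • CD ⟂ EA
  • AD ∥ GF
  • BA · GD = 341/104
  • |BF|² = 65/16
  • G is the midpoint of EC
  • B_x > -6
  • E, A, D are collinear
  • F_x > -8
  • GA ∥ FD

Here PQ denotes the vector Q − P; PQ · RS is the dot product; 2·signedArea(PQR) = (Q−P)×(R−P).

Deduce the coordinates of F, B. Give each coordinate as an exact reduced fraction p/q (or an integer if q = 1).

B = (-309/52, 45/13)
F = (-205/26, 38/13)

1. F_x = -205/26  [GA ∥ FD ∩ AD ∥ GF]
2. F_y = 38/13  [GA ∥ FD ∩ AD ∥ GF]
   → F = (-205/26, 38/13)
3. B_x = -309/52  [line 127/26·x + -51/13·y + 4431/104 = 0 ∩ |BF|² = 65/16]
4. B_y = 45/13  [line 127/26·x + -51/13·y + 4431/104 = 0 ∩ |BF|² = 65/16]
   → B = (-309/52, 45/13)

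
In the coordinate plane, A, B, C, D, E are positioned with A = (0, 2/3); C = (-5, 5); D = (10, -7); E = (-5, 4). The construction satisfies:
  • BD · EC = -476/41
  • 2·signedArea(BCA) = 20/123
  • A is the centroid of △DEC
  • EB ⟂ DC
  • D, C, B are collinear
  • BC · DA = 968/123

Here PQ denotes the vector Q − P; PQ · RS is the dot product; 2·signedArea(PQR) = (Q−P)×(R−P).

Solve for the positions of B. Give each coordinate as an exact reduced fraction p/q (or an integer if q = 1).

B = (-185/41, 189/41)

1. B_x = -185/41  [D, C, B are collinear ∩ EB ⟂ DC]
2. B_y = 189/41  [D, C, B are collinear ∩ EB ⟂ DC]
   → B = (-185/41, 189/41)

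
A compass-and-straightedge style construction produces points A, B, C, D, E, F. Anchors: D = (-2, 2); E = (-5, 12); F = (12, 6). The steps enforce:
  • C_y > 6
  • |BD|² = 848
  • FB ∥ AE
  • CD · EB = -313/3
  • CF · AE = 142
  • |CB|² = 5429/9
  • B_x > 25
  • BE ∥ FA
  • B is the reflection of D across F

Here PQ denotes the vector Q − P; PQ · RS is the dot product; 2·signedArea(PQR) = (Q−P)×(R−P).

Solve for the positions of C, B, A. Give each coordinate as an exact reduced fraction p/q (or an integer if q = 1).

A = (-19, 8)
B = (26, 10)
C = (5/3, 20/3)

1. B_x = 26  [B is the reflection of D across F]
2. B_y = 10  [B is the reflection of D across F]
   → B = (26, 10)
3. A_x = -19  [FB ∥ AE ∩ BE ∥ FA]
4. A_y = 8  [FB ∥ AE ∩ BE ∥ FA]
   → A = (-19, 8)
5. C_x = 5/3  [CF · AE = 142 ∩ CD · EB = -313/3]
6. C_y = 20/3  [CF · AE = 142 ∩ CD · EB = -313/3]
   → C = (5/3, 20/3)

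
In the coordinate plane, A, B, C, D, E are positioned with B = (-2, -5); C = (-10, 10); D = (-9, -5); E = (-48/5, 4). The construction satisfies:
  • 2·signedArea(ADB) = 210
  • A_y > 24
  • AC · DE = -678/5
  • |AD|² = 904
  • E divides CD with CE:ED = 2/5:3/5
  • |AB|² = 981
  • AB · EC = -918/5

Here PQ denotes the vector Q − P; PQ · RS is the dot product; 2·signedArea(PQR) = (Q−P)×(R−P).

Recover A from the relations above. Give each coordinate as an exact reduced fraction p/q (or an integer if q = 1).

A = (-11, 25)

1. A_x = -11  [2·signedArea(ADB) = 210 ∩ AB · EC = -918/5]
2. A_y = 25  [2·signedArea(ADB) = 210 ∩ AB · EC = -918/5]
   → A = (-11, 25)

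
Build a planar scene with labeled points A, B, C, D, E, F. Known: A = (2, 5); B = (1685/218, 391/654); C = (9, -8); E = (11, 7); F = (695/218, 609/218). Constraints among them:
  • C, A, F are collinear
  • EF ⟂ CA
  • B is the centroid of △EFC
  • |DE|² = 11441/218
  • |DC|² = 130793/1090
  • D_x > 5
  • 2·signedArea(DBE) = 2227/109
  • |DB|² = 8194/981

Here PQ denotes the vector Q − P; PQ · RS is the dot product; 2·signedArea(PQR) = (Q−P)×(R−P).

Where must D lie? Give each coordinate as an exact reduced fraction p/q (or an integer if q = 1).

1. D_x = 5927/1090  [line -4187/654·x + 713/218·y + 8861/327 = 0 ∩ |DB|² = 8194/981]
2. D_y = 2571/1090  [line -4187/654·x + 713/218·y + 8861/327 = 0 ∩ |DB|² = 8194/981]
   → D = (5927/1090, 2571/1090)

D = (5927/1090, 2571/1090)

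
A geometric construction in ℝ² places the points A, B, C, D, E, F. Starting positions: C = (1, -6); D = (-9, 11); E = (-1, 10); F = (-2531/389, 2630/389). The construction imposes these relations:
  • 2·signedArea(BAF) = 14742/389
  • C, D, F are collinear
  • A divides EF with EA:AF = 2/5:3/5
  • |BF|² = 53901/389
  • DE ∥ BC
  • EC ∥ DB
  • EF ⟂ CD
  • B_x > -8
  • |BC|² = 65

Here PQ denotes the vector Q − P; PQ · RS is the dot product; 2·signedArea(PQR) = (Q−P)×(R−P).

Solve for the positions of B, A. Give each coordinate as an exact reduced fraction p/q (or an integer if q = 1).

A = (-6229/1945, 3386/389)
B = (-7, -5)

1. B_x = -7  [DE ∥ BC ∩ EC ∥ DB]
2. B_y = -5  [DE ∥ BC ∩ EC ∥ DB]
   → B = (-7, -5)
3. A_x = -6229/1945  [A divides EF with EA:AF = 2/5:3/5]
4. A_y = 3386/389  [A divides EF with EA:AF = 2/5:3/5]
   → A = (-6229/1945, 3386/389)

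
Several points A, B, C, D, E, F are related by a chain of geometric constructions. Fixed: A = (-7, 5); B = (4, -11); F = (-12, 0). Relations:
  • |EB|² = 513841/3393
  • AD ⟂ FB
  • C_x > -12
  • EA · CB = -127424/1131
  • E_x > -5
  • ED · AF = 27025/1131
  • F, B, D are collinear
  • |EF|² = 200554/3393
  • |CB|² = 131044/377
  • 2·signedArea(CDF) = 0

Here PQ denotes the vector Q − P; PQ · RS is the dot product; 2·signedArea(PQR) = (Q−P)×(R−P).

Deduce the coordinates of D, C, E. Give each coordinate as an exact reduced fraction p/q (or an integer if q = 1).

C = (-4284/377, -165/377)
D = (-4124/377, -275/377)
E = (-5255/1131, -2537/1131)

1. D_x = -4124/377  [F, B, D are collinear ∩ AD ⟂ FB]
2. D_y = -275/377  [F, B, D are collinear ∩ AD ⟂ FB]
   → D = (-4124/377, -275/377)
3. E_x = -5255/1131  [line 5·x + 5·y + 38960/1131 = 0 ∩ |EF|² = 200554/3393]
4. E_y = -2537/1131  [line 5·x + 5·y + 38960/1131 = 0 ∩ |EF|² = 200554/3393]
   → E = (-5255/1131, -2537/1131)
5. C_x = -4284/377  [2·signedArea(CDF) = 0 ∩ EA · CB = -127424/1131]
6. C_y = -165/377  [2·signedArea(CDF) = 0 ∩ EA · CB = -127424/1131]
   → C = (-4284/377, -165/377)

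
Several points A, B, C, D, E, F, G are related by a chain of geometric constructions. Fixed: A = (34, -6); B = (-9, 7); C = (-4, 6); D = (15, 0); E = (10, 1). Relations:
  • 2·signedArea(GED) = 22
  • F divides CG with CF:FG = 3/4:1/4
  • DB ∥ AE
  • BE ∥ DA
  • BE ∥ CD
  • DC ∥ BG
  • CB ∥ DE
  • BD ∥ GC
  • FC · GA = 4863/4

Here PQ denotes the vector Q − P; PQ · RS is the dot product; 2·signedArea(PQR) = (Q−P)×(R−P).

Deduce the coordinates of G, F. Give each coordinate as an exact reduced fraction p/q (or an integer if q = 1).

F = (-22, 45/4)
G = (-28, 13)

1. G_x = -28  [BD ∥ GC ∩ DC ∥ BG]
2. G_y = 13  [BD ∥ GC ∩ DC ∥ BG]
   → G = (-28, 13)
3. F_x = -22  [F divides CG with CF:FG = 3/4:1/4]
4. F_y = 45/4  [F divides CG with CF:FG = 3/4:1/4]
   → F = (-22, 45/4)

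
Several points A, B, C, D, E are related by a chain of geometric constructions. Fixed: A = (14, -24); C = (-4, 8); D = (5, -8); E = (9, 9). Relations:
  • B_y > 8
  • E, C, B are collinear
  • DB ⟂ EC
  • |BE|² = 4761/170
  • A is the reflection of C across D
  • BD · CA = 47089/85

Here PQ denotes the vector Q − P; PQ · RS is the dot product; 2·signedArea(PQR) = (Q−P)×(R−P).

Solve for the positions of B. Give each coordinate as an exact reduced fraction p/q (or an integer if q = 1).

1. B_x = 633/170  [E, C, B are collinear ∩ DB ⟂ EC]
2. B_y = 1461/170  [E, C, B are collinear ∩ DB ⟂ EC]
   → B = (633/170, 1461/170)

B = (633/170, 1461/170)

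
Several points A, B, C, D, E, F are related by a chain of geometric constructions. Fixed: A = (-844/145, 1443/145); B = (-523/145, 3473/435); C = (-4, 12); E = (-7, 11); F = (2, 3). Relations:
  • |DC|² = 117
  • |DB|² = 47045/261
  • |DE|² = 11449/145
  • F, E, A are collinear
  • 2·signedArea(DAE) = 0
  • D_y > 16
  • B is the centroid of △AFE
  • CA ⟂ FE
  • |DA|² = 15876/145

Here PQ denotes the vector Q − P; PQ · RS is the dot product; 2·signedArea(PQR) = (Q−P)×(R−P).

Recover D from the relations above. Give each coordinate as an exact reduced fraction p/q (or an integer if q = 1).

D = (-1978/145, 2451/145)

1. D_x = -1978/145  [line -152/145·x + -171/145·y + 817/145 = 0 ∩ |DC|² = 117]
2. D_y = 2451/145  [line -152/145·x + -171/145·y + 817/145 = 0 ∩ |DC|² = 117]
   → D = (-1978/145, 2451/145)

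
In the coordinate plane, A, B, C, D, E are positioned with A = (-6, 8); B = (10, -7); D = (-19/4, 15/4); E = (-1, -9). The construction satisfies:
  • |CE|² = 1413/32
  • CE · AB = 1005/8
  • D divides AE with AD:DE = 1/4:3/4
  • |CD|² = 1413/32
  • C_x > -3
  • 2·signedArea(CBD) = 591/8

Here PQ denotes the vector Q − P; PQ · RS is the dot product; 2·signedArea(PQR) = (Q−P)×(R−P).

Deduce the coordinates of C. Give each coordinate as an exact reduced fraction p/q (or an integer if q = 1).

1. C_x = -23/8  [2·signedArea(CBD) = 591/8 ∩ CE · AB = 1005/8]
2. C_y = -21/8  [2·signedArea(CBD) = 591/8 ∩ CE · AB = 1005/8]
   → C = (-23/8, -21/8)

C = (-23/8, -21/8)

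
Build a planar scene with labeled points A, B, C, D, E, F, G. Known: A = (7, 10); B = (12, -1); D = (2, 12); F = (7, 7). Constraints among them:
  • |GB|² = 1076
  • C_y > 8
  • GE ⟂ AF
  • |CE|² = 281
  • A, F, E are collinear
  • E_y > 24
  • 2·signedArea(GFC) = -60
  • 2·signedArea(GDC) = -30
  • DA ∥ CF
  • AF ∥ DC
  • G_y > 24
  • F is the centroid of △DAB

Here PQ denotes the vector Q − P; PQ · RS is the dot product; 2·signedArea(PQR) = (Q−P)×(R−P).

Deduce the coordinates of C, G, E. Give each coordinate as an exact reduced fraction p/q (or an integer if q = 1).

1. C_x = 2  [DA ∥ CF ∩ AF ∥ DC]
2. C_y = 9  [DA ∥ CF ∩ AF ∥ DC]
   → C = (2, 9)
3. G_x = -8  [2·signedArea(GDC) = -30 ∩ 2·signedArea(GFC) = -60]
4. G_y = 25  [2·signedArea(GDC) = -30 ∩ 2·signedArea(GFC) = -60]
   → G = (-8, 25)
5. E_x = 7  [A, F, E are collinear ∩ GE ⟂ AF]
6. E_y = 25  [A, F, E are collinear ∩ GE ⟂ AF]
   → E = (7, 25)

C = (2, 9)
E = (7, 25)
G = (-8, 25)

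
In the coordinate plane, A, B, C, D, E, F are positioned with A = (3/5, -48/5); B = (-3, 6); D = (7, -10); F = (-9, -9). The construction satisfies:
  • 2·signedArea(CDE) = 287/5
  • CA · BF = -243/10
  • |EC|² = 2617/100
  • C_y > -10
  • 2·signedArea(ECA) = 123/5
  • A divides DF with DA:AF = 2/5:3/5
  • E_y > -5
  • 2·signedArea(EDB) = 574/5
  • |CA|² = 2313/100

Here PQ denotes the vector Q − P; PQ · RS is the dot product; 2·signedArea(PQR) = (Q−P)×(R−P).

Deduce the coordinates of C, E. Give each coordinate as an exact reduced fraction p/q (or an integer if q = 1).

1. C_x = -21/5  [line 6·x + 15·y + 1647/10 = 0 ∩ |CA|² = 2313/100]
2. C_y = -93/10  [line 6·x + 15·y + 1647/10 = 0 ∩ |CA|² = 2313/100]
   → C = (-21/5, -93/10)
3. E_x = -19/5  [2·signedArea(ECA) = 123/5 ∩ 2·signedArea(EDB) = 574/5]
4. E_y = -21/5  [2·signedArea(ECA) = 123/5 ∩ 2·signedArea(EDB) = 574/5]
   → E = (-19/5, -21/5)

C = (-21/5, -93/10)
E = (-19/5, -21/5)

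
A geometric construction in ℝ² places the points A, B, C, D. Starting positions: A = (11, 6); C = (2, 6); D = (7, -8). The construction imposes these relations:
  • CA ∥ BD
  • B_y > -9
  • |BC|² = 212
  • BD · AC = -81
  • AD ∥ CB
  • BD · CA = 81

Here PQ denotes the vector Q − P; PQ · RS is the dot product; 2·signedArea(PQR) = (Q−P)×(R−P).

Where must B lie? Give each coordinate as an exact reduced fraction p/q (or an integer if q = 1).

1. B_x = -2  [CA ∥ BD ∩ AD ∥ CB]
2. B_y = -8  [CA ∥ BD ∩ AD ∥ CB]
   → B = (-2, -8)

B = (-2, -8)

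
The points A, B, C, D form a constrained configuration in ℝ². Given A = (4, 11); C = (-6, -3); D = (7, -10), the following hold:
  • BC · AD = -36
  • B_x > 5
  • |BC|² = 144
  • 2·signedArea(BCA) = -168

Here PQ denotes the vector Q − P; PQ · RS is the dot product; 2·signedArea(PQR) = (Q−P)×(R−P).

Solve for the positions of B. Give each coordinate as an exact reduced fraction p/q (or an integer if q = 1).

1. B_x = 6  [2·signedArea(BCA) = -168 ∩ BC · AD = -36]
2. B_y = -3  [2·signedArea(BCA) = -168 ∩ BC · AD = -36]
   → B = (6, -3)

B = (6, -3)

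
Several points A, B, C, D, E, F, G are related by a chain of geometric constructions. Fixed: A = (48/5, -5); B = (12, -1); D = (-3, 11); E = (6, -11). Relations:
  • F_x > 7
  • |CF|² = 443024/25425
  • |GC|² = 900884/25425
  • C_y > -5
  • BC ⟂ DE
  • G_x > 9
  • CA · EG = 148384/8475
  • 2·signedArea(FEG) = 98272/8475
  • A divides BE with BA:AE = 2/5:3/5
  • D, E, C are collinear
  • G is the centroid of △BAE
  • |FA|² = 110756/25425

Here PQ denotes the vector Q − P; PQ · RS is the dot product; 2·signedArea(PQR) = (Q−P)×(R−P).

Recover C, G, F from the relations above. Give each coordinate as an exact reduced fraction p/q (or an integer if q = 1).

C = (1896/565, -2563/565)
F = (4248/565, -8213/1695)
G = (46/5, -17/3)

1. C_x = 1896/565  [D, E, C are collinear ∩ BC ⟂ DE]
2. C_y = -2563/565  [D, E, C are collinear ∩ BC ⟂ DE]
   → C = (1896/565, -2563/565)
3. G_x = 46/5  [G is the centroid of △BAE]
4. G_y = -17/3  [G is the centroid of △BAE]
   → G = (46/5, -17/3)
5. F_x = 4248/565  [line -16/3·x + 16/5·y + 471248/8475 = 0 ∩ |CF|² = 443024/25425]
6. F_y = -8213/1695  [line -16/3·x + 16/5·y + 471248/8475 = 0 ∩ |CF|² = 443024/25425]
   → F = (4248/565, -8213/1695)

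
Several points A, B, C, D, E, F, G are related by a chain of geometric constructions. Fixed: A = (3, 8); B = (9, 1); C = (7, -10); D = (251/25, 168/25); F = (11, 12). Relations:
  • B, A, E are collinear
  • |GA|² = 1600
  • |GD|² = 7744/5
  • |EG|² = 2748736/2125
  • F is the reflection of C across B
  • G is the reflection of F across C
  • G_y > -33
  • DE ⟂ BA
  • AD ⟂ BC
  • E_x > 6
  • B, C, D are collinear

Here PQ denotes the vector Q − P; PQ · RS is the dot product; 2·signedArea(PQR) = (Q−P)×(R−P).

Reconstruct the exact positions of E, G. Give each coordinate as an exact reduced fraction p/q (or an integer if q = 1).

1. E_x = 2811/425  [B, A, E are collinear ∩ DE ⟂ BA]
2. E_y = 1608/425  [B, A, E are collinear ∩ DE ⟂ BA]
   → E = (2811/425, 1608/425)
3. G_x = 3  [G is the reflection of F across C]
4. G_y = -32  [G is the reflection of F across C]
   → G = (3, -32)

E = (2811/425, 1608/425)
G = (3, -32)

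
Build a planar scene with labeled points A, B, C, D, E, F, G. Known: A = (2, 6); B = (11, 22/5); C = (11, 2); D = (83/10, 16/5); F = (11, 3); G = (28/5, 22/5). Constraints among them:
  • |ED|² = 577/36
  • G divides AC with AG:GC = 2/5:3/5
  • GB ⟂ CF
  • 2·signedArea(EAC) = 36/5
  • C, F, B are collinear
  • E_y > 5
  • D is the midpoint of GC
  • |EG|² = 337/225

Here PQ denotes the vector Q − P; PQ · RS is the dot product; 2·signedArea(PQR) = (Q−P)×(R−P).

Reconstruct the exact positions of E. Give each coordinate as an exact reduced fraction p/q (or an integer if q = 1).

E = (5, 82/15)

1. E_x = 5  [line 4·x + 9·y + -346/5 = 0 ∩ |EG|² = 337/225]
2. E_y = 82/15  [line 4·x + 9·y + -346/5 = 0 ∩ |EG|² = 337/225]
   → E = (5, 82/15)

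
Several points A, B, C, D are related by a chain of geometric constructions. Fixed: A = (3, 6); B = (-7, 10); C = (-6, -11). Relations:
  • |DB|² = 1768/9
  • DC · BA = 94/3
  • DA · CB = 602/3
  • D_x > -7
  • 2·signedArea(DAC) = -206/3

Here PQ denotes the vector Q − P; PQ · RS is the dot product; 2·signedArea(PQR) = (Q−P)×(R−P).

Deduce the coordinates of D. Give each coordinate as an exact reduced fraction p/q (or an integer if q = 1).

D = (-19/3, -4)

1. D_x = -19/3  [DC · BA = 94/3 ∩ DA · CB = 602/3]
2. D_y = -4  [DC · BA = 94/3 ∩ DA · CB = 602/3]
   → D = (-19/3, -4)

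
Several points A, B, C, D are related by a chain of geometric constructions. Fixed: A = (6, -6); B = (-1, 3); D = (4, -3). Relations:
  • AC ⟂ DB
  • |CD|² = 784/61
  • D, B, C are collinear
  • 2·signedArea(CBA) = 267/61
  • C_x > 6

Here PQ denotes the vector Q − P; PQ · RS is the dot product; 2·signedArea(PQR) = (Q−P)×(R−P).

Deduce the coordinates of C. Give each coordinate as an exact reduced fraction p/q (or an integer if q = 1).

C = (384/61, -351/61)

1. C_x = 384/61  [D, B, C are collinear ∩ AC ⟂ DB]
2. C_y = -351/61  [D, B, C are collinear ∩ AC ⟂ DB]
   → C = (384/61, -351/61)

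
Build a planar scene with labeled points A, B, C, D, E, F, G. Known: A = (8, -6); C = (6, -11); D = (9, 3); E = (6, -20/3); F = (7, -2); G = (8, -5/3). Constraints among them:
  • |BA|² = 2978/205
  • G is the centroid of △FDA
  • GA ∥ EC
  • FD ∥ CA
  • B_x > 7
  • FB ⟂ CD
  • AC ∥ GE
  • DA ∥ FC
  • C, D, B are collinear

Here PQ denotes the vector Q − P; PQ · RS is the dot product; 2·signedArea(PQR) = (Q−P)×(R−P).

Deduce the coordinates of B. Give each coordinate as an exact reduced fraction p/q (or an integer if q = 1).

B = (1617/205, -449/205)

1. B_x = 1617/205  [C, D, B are collinear ∩ FB ⟂ CD]
2. B_y = -449/205  [C, D, B are collinear ∩ FB ⟂ CD]
   → B = (1617/205, -449/205)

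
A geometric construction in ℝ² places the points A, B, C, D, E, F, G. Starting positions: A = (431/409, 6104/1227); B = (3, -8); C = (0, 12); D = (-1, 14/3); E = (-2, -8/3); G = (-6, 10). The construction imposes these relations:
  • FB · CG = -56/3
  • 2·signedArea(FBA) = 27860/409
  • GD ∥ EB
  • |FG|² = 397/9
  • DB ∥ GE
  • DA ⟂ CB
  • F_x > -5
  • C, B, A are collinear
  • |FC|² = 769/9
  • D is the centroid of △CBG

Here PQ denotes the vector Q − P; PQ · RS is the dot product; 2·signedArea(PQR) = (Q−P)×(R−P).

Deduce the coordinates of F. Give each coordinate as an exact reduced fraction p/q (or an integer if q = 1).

1. F_x = -4  [2·signedArea(FBA) = 27860/409 ∩ FB · CG = -56/3]
2. F_y = 11/3  [2·signedArea(FBA) = 27860/409 ∩ FB · CG = -56/3]
   → F = (-4, 11/3)

F = (-4, 11/3)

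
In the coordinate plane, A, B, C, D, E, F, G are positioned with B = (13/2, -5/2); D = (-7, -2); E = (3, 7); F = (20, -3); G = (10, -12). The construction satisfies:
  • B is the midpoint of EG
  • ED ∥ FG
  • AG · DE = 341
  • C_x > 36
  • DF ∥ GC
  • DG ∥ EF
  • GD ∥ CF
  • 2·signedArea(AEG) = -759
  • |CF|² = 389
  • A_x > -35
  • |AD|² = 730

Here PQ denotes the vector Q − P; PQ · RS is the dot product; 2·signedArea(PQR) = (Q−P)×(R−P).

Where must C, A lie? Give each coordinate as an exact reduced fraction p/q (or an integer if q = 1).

A = (-34, -1)
C = (37, -13)

1. C_x = 37  [GD ∥ CF ∩ DF ∥ GC]
2. C_y = -13  [GD ∥ CF ∩ DF ∥ GC]
   → C = (37, -13)
3. A_x = -34  [AG · DE = 341 ∩ 2·signedArea(AEG) = -759]
4. A_y = -1  [AG · DE = 341 ∩ 2·signedArea(AEG) = -759]
   → A = (-34, -1)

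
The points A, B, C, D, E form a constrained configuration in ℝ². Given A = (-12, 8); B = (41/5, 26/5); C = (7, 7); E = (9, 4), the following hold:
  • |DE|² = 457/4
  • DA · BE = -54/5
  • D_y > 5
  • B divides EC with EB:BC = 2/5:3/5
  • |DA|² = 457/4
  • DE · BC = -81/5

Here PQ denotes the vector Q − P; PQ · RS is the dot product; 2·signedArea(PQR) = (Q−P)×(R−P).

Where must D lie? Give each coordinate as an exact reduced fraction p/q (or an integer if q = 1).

1. D_x = -3/2  [line -4/5·x + 6/5·y + -42/5 = 0 ∩ |DA|² = 457/4]
2. D_y = 6  [line -4/5·x + 6/5·y + -42/5 = 0 ∩ |DA|² = 457/4]
   → D = (-3/2, 6)

D = (-3/2, 6)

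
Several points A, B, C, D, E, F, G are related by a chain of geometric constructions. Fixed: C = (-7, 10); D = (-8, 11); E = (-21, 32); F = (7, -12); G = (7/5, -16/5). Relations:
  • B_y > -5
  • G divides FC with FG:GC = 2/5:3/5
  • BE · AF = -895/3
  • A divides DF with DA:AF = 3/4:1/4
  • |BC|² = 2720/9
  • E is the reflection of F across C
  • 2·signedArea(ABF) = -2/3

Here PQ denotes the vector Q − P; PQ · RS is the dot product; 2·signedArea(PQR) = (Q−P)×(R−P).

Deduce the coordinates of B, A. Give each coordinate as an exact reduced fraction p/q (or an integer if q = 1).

1. A_x = 13/4  [A divides DF with DA:AF = 3/4:1/4]
2. A_y = -25/4  [A divides DF with DA:AF = 3/4:1/4]
   → A = (13/4, -25/4)
3. B_x = 7/3  [BE · AF = -895/3 ∩ 2·signedArea(ABF) = -2/3]
4. B_y = -14/3  [BE · AF = -895/3 ∩ 2·signedArea(ABF) = -2/3]
   → B = (7/3, -14/3)

A = (13/4, -25/4)
B = (7/3, -14/3)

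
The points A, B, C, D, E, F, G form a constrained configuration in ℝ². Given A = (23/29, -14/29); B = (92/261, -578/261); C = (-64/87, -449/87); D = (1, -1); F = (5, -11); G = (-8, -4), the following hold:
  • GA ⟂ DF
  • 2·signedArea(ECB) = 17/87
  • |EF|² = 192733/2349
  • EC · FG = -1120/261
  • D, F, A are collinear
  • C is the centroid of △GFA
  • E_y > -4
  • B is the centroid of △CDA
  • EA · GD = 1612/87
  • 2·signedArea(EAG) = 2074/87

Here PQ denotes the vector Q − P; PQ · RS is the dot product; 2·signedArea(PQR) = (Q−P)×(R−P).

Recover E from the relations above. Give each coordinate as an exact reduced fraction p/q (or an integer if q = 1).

1. E_x = -59/261  [EC · FG = -1120/261 ∩ EA · GD = 1612/87]
2. E_y = -940/261  [EC · FG = -1120/261 ∩ EA · GD = 1612/87]
   → E = (-59/261, -940/261)

E = (-59/261, -940/261)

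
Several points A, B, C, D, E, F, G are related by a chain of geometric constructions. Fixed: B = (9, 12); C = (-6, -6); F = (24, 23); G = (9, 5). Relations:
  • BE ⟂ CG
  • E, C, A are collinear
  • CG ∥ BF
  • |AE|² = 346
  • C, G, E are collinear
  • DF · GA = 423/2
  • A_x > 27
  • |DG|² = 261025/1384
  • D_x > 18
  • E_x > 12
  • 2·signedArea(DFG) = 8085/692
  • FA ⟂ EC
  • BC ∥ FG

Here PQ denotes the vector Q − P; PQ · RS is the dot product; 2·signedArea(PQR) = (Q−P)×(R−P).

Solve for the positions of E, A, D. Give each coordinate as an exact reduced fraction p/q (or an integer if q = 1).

A = (9459/346, 6383/346)
D = (12573/692, 10535/692)
E = (4269/346, 2577/346)

1. E_x = 4269/346  [C, G, E are collinear ∩ BE ⟂ CG]
2. E_y = 2577/346  [C, G, E are collinear ∩ BE ⟂ CG]
   → E = (4269/346, 2577/346)
3. A_x = 9459/346  [E, C, A are collinear ∩ FA ⟂ EC]
4. A_y = 6383/346  [E, C, A are collinear ∩ FA ⟂ EC]
   → A = (9459/346, 6383/346)
5. D_x = 12573/692  [2·signedArea(DFG) = 8085/692 ∩ DF · GA = 423/2]
6. D_y = 10535/692  [2·signedArea(DFG) = 8085/692 ∩ DF · GA = 423/2]
   → D = (12573/692, 10535/692)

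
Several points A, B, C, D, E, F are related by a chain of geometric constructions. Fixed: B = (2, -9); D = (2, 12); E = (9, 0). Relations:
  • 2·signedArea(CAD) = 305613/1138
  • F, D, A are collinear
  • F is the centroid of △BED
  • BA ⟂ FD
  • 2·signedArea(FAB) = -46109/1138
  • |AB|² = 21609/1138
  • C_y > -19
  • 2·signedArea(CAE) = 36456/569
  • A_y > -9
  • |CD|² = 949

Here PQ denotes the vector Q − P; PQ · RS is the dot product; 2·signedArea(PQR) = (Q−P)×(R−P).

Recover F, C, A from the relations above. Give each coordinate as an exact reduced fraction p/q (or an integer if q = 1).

1. F_x = 13/3  [F is the centroid of △BED]
2. F_y = 1  [F is the centroid of △BED]
   → F = (13/3, 1)
3. A_x = 7127/1138  [F, D, A are collinear ∩ BA ⟂ FD]
4. A_y = -9213/1138  [F, D, A are collinear ∩ BA ⟂ FD]
   → A = (7127/1138, -9213/1138)
5. C_x = -5  [2·signedArea(CAE) = 36456/569 ∩ 2·signedArea(CAD) = 305613/1138]
6. C_y = -18  [2·signedArea(CAE) = 36456/569 ∩ 2·signedArea(CAD) = 305613/1138]
   → C = (-5, -18)

A = (7127/1138, -9213/1138)
C = (-5, -18)
F = (13/3, 1)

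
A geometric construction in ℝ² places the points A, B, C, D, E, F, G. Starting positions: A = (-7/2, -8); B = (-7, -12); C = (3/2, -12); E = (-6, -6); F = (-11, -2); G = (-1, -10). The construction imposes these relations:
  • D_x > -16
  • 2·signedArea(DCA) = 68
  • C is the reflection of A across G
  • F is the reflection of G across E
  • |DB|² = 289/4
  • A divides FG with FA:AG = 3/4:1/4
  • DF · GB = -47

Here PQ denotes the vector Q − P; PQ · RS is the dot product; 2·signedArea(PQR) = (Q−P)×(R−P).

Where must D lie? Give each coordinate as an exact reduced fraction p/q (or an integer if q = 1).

1. D_x = -31/2  [DF · GB = -47 ∩ 2·signedArea(DCA) = 68]
2. D_y = -12  [DF · GB = -47 ∩ 2·signedArea(DCA) = 68]
   → D = (-31/2, -12)

D = (-31/2, -12)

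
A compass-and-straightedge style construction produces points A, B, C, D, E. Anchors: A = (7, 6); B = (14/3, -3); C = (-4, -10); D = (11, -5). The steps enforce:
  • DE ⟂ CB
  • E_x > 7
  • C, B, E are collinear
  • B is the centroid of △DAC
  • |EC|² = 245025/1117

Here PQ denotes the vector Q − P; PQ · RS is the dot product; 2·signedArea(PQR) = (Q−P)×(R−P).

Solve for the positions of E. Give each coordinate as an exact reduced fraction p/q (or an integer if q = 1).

1. E_x = 8402/1117  [C, B, E are collinear ∩ DE ⟂ CB]
2. E_y = -775/1117  [C, B, E are collinear ∩ DE ⟂ CB]
   → E = (8402/1117, -775/1117)

E = (8402/1117, -775/1117)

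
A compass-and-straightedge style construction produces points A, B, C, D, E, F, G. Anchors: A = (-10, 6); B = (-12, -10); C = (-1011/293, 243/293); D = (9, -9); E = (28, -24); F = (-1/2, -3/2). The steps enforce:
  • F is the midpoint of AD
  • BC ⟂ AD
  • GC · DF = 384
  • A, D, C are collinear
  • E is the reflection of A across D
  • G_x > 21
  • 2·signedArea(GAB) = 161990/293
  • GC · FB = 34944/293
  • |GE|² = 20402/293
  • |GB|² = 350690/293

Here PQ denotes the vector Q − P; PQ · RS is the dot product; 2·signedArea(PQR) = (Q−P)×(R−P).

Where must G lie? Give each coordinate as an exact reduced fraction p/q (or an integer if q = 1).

G = (6285/293, -5517/293)

1. G_x = 6285/293  [GC · DF = 384 ∩ GC · FB = 34944/293]
2. G_y = -5517/293  [GC · DF = 384 ∩ GC · FB = 34944/293]
   → G = (6285/293, -5517/293)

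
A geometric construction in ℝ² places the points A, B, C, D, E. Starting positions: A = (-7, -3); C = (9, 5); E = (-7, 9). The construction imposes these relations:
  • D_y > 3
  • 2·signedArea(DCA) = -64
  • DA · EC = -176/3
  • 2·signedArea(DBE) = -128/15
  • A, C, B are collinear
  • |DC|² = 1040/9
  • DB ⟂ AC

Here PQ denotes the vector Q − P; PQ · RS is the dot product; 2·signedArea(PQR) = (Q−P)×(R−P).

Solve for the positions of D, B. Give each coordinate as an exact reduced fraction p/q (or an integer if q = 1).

1. D_x = -5/3  [2·signedArea(DCA) = -64 ∩ DA · EC = -176/3]
2. D_y = 11/3  [2·signedArea(DCA) = -64 ∩ DA · EC = -176/3]
   → D = (-5/3, 11/3)
3. B_x = -1/15  [A, C, B are collinear ∩ DB ⟂ AC]
4. B_y = 7/15  [A, C, B are collinear ∩ DB ⟂ AC]
   → B = (-1/15, 7/15)

B = (-1/15, 7/15)
D = (-5/3, 11/3)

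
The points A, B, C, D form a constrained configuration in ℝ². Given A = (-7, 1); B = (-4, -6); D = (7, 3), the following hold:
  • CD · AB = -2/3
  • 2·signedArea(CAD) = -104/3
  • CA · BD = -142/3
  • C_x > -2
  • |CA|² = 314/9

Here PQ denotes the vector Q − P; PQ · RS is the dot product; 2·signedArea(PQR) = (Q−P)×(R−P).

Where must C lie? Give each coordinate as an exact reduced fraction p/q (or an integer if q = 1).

C = (-4/3, -2/3)

1. C_x = -4/3  [CD · AB = -2/3 ∩ 2·signedArea(CAD) = -104/3]
2. C_y = -2/3  [CD · AB = -2/3 ∩ 2·signedArea(CAD) = -104/3]
   → C = (-4/3, -2/3)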